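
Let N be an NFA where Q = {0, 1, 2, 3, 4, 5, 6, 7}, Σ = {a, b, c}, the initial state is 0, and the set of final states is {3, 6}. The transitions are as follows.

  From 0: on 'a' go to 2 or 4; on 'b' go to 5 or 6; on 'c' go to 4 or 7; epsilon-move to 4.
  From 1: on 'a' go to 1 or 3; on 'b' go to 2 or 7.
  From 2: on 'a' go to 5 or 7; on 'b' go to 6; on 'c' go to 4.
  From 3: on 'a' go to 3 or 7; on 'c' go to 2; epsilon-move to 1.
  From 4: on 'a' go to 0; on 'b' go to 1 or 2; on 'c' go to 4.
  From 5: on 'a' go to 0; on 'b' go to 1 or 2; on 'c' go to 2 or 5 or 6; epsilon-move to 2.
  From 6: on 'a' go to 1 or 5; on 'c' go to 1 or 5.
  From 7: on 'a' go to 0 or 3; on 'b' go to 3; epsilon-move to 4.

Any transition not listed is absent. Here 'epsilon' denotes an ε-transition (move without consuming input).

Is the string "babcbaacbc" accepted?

No

Start: ε-closure({0}) = {0, 4}.
Read 'b': {0, 4} → {1, 2, 5, 6}.
Read 'a': {1, 2, 5, 6} → {0, 1, 2, 3, 4, 5, 7}.
Read 'b': {0, 1, 2, 3, 4, 5, 7} → {1, 2, 3, 4, 5, 6, 7}.
Read 'c': {1, 2, 3, 4, 5, 6, 7} → {1, 2, 4, 5, 6}.
Read 'b': {1, 2, 4, 5, 6} → {1, 2, 4, 6, 7}.
Read 'a': {1, 2, 4, 6, 7} → {0, 1, 2, 3, 4, 5, 7}.
Read 'a': {0, 1, 2, 3, 4, 5, 7} → {0, 1, 2, 3, 4, 5, 7}.
Read 'c': {0, 1, 2, 3, 4, 5, 7} → {2, 4, 5, 6, 7}.
Read 'b': {2, 4, 5, 6, 7} → {1, 2, 3, 6}.
Read 'c': {1, 2, 3, 6} → {1, 2, 4, 5}.
The final set {1, 2, 4, 5} contains no accepting state.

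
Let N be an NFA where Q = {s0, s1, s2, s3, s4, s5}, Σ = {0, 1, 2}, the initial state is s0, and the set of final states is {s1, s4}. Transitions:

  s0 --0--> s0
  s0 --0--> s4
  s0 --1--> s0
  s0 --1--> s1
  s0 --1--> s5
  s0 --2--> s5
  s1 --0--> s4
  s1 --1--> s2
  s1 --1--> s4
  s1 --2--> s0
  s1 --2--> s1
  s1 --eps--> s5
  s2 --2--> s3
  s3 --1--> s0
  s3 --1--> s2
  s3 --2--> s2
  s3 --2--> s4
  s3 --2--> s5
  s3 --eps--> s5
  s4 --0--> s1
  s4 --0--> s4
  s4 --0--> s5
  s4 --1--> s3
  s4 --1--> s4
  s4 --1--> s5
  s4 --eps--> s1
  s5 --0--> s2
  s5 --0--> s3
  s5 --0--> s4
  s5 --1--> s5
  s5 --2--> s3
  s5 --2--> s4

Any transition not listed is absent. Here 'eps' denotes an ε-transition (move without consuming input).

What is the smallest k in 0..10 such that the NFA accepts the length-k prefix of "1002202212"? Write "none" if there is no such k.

Start in {s0}.
Read '1': s0→{s0, s1, s5}; now {s0, s1, s5}.
None of the earlier sets intersect F, but {s0, s1, s5} does.

1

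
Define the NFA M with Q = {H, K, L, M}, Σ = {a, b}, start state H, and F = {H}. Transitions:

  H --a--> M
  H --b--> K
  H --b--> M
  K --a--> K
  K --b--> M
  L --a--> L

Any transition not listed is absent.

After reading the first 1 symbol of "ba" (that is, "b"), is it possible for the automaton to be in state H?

No

Start in {H}.
Read 'b': H→{K, M}; now {K, M}.
State H is not in {K, M}.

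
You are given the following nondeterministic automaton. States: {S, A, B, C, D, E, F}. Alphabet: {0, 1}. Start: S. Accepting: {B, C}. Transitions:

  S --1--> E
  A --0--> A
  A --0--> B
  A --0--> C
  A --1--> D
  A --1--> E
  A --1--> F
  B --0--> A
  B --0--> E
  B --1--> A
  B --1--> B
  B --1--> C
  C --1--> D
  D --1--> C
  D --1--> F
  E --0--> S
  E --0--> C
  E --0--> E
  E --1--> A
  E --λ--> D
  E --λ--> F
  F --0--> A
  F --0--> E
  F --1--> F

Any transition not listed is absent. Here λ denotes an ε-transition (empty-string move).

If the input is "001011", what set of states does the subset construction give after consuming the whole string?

∅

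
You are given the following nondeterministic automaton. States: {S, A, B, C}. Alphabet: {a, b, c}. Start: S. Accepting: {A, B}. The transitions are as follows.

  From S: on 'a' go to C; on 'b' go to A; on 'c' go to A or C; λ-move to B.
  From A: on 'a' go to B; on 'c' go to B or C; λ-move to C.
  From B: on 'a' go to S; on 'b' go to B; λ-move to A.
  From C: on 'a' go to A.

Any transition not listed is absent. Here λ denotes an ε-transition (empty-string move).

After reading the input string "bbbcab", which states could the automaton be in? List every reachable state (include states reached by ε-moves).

Start: ε-closure({S}) = {S, A, B, C}.
Read 'b': {S, A, B, C} → {A, B, C}.
Read 'b': {A, B, C} → {A, B, C}.
Read 'b': {A, B, C} → {A, B, C}.
Read 'c': {A, B, C} → {A, B, C}.
Read 'a': {A, B, C} → {S, A, B, C}.
Read 'b': {S, A, B, C} → {A, B, C}.

{A, B, C}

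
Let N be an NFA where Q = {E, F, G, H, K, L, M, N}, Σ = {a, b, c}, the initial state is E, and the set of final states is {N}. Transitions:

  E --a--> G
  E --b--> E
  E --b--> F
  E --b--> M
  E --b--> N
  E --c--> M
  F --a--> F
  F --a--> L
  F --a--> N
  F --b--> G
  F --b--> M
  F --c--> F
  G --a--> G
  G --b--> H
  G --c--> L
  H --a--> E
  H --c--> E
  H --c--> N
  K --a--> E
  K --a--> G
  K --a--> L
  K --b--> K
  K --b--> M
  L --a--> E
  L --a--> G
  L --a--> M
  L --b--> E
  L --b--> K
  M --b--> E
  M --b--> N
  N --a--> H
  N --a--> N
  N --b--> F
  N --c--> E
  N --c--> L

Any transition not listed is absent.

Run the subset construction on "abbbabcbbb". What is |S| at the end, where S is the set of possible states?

Start in {E}.
Read 'a': E→{G}; now {G}.
Read 'b': G→{H}; now {H}.
Read 'b': H→∅; now ∅.
The set is empty and remains empty for the remaining 7 symbols.
That set has 0 states.

0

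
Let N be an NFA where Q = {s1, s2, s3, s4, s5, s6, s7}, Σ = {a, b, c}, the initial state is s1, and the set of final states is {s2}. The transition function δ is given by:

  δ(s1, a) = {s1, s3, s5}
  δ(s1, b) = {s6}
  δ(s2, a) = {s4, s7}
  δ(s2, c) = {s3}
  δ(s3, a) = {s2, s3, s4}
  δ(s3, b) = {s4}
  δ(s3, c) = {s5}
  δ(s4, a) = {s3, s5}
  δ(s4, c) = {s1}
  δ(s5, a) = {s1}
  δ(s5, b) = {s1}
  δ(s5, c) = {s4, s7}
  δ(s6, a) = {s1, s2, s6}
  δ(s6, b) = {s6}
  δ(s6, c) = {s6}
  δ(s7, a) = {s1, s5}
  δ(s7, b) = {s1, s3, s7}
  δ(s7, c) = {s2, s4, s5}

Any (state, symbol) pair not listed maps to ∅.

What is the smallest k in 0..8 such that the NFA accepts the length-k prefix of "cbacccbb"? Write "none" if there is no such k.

none

Start in {s1}.
Read 'c': {s1} → ∅.
The set is empty and remains empty for the remaining 7 symbols.
No reachable set along the way intersects F.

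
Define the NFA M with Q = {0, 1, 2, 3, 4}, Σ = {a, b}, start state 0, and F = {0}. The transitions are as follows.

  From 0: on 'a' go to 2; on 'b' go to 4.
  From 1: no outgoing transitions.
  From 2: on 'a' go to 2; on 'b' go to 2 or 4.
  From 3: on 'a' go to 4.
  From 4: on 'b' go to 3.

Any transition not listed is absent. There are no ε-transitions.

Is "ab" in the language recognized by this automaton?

Start in {0}.
Read 'a': {0} → {2}.
Read 'b': {2} → {2, 4}.
The final set {2, 4} contains no accepting state.

No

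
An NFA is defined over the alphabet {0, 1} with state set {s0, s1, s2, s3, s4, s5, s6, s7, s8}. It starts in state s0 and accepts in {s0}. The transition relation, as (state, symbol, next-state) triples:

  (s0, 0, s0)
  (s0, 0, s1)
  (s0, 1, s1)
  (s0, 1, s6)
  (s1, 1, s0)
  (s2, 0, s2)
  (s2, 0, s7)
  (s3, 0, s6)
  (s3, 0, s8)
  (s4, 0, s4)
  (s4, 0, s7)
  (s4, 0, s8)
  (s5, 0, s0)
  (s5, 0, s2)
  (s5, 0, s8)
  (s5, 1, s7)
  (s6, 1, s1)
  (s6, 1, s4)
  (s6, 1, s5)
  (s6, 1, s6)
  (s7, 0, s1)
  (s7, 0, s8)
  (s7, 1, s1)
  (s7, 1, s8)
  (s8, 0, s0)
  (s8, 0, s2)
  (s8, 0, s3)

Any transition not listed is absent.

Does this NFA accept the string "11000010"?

Yes

Start in {s0}.
Read '1': s0→{s1, s6}; now {s1, s6}.
Read '1': s1→{s0}, s6→{s1, s4, s5, s6}; now {s0, s1, s4, s5, s6}.
Read '0': s0→{s0, s1}, s1→∅, s4→{s4, s7, s8}, s5→{s0, s2, s8}, s6→∅; now {s0, s1, s2, s4, s7, s8}.
Read '0': s0→{s0, s1}, s1→∅, s2→{s2, s7}, s4→{s4, s7, s8}, s7→{s1, s8}, s8→{s0, s2, s3}; now {s0, s1, s2, s3, s4, s7, s8}.
Read '0': s0→{s0, s1}, s1→∅, s2→{s2, s7}, s3→{s6, s8}, s4→{s4, s7, s8}, s7→{s1, s8}, s8→{s0, s2, s3}; now {s0, s1, s2, s3, s4, s6, s7, s8}.
Read '0': s0→{s0, s1}, s1→∅, s2→{s2, s7}, s3→{s6, s8}, s4→{s4, s7, s8}, s6→∅, s7→{s1, s8}, s8→{s0, s2, s3}; now {s0, s1, s2, s3, s4, s6, s7, s8}.
Read '1': s0→{s1, s6}, s1→{s0}, s2→∅, s3→∅, s4→∅, s6→{s1, s4, s5, s6}, s7→{s1, s8}, s8→∅; now {s0, s1, s4, s5, s6, s8}.
Read '0': s0→{s0, s1}, s1→∅, s4→{s4, s7, s8}, s5→{s0, s2, s8}, s6→∅, s8→{s0, s2, s3}; now {s0, s1, s2, s3, s4, s7, s8}.
The final set {s0, s1, s2, s3, s4, s7, s8} contains the accepting state s0.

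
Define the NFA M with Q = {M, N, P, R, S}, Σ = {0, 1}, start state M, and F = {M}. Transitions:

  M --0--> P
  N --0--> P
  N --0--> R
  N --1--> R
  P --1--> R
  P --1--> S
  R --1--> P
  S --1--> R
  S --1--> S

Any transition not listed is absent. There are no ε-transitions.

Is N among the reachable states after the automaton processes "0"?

No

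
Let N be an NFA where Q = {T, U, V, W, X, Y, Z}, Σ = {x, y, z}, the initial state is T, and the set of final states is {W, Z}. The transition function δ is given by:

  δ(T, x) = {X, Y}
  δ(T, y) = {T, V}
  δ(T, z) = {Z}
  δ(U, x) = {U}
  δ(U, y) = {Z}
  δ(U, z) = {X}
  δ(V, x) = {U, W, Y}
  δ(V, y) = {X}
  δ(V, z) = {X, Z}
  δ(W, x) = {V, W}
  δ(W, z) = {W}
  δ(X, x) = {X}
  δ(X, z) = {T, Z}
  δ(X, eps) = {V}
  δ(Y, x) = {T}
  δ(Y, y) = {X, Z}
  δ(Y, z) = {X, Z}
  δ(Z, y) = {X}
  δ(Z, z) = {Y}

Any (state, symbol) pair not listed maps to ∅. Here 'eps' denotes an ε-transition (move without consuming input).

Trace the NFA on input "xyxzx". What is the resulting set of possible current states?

{U, V, W, X, Y}

Start in {T}.
Read 'x': {T} → {V, X, Y}.
Read 'y': {V, X, Y} → {V, X, Z}.
Read 'x': {V, X, Z} → {U, V, W, X, Y}.
Read 'z': {U, V, W, X, Y} → {T, V, W, X, Z}.
Read 'x': {T, V, W, X, Z} → {U, V, W, X, Y}.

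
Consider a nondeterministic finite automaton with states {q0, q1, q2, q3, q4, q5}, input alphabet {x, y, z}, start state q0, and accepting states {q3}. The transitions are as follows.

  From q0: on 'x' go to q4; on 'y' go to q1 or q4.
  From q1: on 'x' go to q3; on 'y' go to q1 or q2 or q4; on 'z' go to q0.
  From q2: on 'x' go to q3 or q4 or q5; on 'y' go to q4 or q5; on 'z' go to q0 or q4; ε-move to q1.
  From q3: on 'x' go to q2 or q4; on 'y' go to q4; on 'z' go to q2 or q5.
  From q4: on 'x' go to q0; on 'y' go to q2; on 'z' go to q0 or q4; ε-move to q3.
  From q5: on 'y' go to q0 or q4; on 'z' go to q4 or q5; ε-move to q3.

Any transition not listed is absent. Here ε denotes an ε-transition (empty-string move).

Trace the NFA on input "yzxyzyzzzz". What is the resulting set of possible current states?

Start in {q0}.
Read 'y': {q0} → {q1, q3, q4}.
Read 'z': {q1, q3, q4} → {q0, q1, q2, q3, q4, q5}.
Read 'x': {q0, q1, q2, q3, q4, q5} → {q0, q1, q2, q3, q4, q5}.
Read 'y': {q0, q1, q2, q3, q4, q5} → {q0, q1, q2, q3, q4, q5}.
Read 'z': {q0, q1, q2, q3, q4, q5} → {q0, q1, q2, q3, q4, q5}.
Read 'y': {q0, q1, q2, q3, q4, q5} → {q0, q1, q2, q3, q4, q5}.
Read 'z': {q0, q1, q2, q3, q4, q5} → {q0, q1, q2, q3, q4, q5}.
Read 'z': {q0, q1, q2, q3, q4, q5} → {q0, q1, q2, q3, q4, q5}.
Read 'z': {q0, q1, q2, q3, q4, q5} → {q0, q1, q2, q3, q4, q5}.
Read 'z': {q0, q1, q2, q3, q4, q5} → {q0, q1, q2, q3, q4, q5}.

{q0, q1, q2, q3, q4, q5}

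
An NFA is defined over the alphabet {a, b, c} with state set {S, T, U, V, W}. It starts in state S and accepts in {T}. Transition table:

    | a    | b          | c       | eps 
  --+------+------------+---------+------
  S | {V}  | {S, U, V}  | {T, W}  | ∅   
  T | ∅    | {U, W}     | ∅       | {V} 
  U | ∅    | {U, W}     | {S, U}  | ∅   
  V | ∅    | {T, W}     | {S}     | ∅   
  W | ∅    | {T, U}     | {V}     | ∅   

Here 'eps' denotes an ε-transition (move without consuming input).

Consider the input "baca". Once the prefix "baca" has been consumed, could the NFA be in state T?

Start in {S}.
Read 'b': S→{S, U, V}; now {S, U, V}.
Read 'a': S→{V}, U→∅, V→∅; now {V}.
Read 'c': V→{S}; now {S}.
Read 'a': S→{V}; now {V}.
State T is not in {V}.

No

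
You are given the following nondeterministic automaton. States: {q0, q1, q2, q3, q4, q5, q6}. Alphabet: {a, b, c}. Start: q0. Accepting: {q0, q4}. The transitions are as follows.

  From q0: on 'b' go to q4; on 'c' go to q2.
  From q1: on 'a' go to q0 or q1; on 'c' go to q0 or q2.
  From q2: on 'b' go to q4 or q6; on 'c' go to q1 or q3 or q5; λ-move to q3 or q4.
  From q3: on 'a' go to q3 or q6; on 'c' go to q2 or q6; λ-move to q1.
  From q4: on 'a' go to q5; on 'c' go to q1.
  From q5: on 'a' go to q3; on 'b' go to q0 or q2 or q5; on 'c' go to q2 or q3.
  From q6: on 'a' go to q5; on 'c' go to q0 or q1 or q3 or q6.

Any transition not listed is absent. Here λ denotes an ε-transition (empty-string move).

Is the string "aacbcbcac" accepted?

Start in {q0}.
Read 'a': q0→∅; now ∅.
The set is empty and remains empty for the remaining 8 symbols.
The final set ∅ contains no accepting state.

No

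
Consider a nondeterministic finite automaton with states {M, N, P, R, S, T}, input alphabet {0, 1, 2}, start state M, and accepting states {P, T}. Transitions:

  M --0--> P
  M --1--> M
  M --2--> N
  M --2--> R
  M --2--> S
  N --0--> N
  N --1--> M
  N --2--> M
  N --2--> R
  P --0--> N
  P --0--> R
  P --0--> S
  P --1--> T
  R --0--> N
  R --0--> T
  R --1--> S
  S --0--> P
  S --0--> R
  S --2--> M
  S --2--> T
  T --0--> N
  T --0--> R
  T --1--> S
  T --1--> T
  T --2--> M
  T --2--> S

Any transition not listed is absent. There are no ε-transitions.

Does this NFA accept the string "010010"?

Yes

Start in {M}.
Read '0': M→{P}; now {P}.
Read '1': P→{T}; now {T}.
Read '0': T→{N, R}; now {N, R}.
Read '0': N→{N}, R→{N, T}; now {N, T}.
Read '1': N→{M}, T→{S, T}; now {M, S, T}.
Read '0': M→{P}, S→{P, R}, T→{N, R}; now {N, P, R}.
The final set {N, P, R} contains the accepting state P.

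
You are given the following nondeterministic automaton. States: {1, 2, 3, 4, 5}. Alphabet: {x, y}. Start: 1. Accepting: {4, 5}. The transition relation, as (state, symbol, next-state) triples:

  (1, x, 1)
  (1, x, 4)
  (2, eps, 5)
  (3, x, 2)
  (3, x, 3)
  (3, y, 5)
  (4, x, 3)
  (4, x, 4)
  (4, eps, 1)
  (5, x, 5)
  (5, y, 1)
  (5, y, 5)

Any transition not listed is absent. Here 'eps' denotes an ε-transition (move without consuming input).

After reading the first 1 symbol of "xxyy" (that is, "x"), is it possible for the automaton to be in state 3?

No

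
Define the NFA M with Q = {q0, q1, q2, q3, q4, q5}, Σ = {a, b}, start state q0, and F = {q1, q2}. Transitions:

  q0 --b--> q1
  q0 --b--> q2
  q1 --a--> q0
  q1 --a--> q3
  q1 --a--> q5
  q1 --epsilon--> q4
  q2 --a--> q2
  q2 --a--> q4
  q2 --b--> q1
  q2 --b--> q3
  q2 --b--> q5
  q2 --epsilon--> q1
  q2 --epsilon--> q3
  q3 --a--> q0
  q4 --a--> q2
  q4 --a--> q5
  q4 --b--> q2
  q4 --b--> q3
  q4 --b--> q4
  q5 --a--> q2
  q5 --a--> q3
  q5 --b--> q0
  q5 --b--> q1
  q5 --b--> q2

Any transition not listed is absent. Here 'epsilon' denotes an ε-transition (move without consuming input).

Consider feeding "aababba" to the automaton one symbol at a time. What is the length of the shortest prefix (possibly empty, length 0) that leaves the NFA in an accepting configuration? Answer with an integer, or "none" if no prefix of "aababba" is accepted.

none

Start in {q0}.
Read 'a': {q0} → ∅.
The set is empty and remains empty for the remaining 6 symbols.
No reachable set along the way intersects F.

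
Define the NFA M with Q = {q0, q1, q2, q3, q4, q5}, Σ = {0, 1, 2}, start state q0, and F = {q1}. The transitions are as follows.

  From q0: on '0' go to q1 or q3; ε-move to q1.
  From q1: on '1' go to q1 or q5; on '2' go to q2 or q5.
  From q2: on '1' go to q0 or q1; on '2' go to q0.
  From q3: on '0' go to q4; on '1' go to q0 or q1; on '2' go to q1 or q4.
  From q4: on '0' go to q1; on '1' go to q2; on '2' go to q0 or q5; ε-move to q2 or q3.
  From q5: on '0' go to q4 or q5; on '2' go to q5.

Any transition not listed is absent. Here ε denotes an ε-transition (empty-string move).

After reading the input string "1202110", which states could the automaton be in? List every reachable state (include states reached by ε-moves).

{q1, q2, q3, q4, q5}

Start: ε-closure({q0}) = {q0, q1}.
Read '1': {q0, q1} → {q1, q5}.
Read '2': {q1, q5} → {q2, q5}.
Read '0': {q2, q5} → {q2, q3, q4, q5}.
Read '2': {q2, q3, q4, q5} → {q0, q1, q2, q3, q4, q5}.
Read '1': {q0, q1, q2, q3, q4, q5} → {q0, q1, q2, q5}.
Read '1': {q0, q1, q2, q5} → {q0, q1, q5}.
Read '0': {q0, q1, q5} → {q1, q2, q3, q4, q5}.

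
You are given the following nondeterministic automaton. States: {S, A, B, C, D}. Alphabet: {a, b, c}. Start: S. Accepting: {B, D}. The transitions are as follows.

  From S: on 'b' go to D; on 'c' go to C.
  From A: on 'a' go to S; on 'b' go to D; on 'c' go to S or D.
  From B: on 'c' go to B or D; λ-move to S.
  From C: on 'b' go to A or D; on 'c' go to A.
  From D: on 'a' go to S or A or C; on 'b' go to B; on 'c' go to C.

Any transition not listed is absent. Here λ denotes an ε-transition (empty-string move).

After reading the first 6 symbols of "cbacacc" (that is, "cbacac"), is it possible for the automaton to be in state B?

No

Start in {S}.
Read 'c': {S} → {C}.
Read 'b': {C} → {A, D}.
Read 'a': {A, D} → {S, A, C}.
Read 'c': {S, A, C} → {S, A, C, D}.
Read 'a': {S, A, C, D} → {S, A, C}.
Read 'c': {S, A, C} → {S, A, C, D}.
State B is not in {S, A, C, D}.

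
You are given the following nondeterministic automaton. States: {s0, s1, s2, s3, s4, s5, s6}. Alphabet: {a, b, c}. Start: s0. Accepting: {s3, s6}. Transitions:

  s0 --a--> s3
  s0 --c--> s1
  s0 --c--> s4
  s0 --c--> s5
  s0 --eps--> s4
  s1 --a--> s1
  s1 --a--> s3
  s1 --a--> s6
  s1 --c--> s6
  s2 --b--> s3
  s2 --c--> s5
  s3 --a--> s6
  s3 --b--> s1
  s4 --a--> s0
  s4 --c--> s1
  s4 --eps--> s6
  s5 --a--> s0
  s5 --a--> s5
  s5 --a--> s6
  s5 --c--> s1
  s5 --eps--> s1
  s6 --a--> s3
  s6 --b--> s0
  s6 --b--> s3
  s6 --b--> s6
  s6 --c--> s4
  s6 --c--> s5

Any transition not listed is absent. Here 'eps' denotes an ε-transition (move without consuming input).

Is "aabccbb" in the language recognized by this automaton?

Yes

Start: ε-closure({s0}) = {s0, s4, s6}.
Read 'a': s0→{s3}, s4→{s0}, s6→{s3}; union {s0, s3}; ε-closure = {s0, s3, s4, s6}.
Read 'a': s0→{s3}, s3→{s6}, s4→{s0}, s6→{s3}; union {s0, s3, s6}; ε-closure = {s0, s3, s4, s6}.
Read 'b': s0→∅, s3→{s1}, s4→∅, s6→{s0, s3, s6}; union {s0, s1, s3, s6}; ε-closure = {s0, s1, s3, s4, s6}.
Read 'c': s0→{s1, s4, s5}, s1→{s6}, s3→∅, s4→{s1}, s6→{s4, s5}; now {s1, s4, s5, s6}.
Read 'c': s1→{s6}, s4→{s1}, s5→{s1}, s6→{s4, s5}; now {s1, s4, s5, s6}.
Read 'b': s1→∅, s4→∅, s5→∅, s6→{s0, s3, s6}; union {s0, s3, s6}; ε-closure = {s0, s3, s4, s6}.
Read 'b': s0→∅, s3→{s1}, s4→∅, s6→{s0, s3, s6}; union {s0, s1, s3, s6}; ε-closure = {s0, s1, s3, s4, s6}.
The final set {s0, s1, s3, s4, s6} contains the accepting states s3, s6.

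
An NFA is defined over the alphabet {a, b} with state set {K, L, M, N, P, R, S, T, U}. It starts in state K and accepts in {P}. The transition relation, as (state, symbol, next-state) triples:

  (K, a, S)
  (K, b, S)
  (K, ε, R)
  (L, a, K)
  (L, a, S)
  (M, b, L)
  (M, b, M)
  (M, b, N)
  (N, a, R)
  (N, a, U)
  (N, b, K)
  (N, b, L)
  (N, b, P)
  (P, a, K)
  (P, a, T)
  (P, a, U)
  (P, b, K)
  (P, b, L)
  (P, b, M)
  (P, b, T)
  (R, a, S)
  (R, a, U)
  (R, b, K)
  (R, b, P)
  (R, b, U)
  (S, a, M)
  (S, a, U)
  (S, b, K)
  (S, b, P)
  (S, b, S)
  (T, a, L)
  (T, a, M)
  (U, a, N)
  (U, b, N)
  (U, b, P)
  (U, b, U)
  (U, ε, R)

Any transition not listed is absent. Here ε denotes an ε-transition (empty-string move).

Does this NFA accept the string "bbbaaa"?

Start: ε-closure({K}) = {K, R}.
Read 'b': K→{S}, R→{K, P, U}; union {K, P, S, U}; ε-closure = {K, P, R, S, U}.
Read 'b': K→{S}, P→{K, L, M, T}, R→{K, P, U}, S→{K, P, S}, U→{N, P, U}; union {K, L, M, N, P, S, T, U}; ε-closure = {K, L, M, N, P, R, S, T, U}.
Read 'b': K→{S}, L→∅, M→{L, M, N}, N→{K, L, P}, P→{K, L, M, T}, R→{K, P, U}, S→{K, P, S}, T→∅, U→{N, P, U}; union {K, L, M, N, P, S, T, U}; ε-closure = {K, L, M, N, P, R, S, T, U}.
Read 'a': K→{S}, L→{K, S}, M→∅, N→{R, U}, P→{K, T, U}, R→{S, U}, S→{M, U}, T→{L, M}, U→{N}; now {K, L, M, N, R, S, T, U}.
Read 'a': K→{S}, L→{K, S}, M→∅, N→{R, U}, R→{S, U}, S→{M, U}, T→{L, M}, U→{N}; now {K, L, M, N, R, S, U}.
Read 'a': K→{S}, L→{K, S}, M→∅, N→{R, U}, R→{S, U}, S→{M, U}, U→{N}; now {K, M, N, R, S, U}.
The final set {K, M, N, R, S, U} contains no accepting state.

No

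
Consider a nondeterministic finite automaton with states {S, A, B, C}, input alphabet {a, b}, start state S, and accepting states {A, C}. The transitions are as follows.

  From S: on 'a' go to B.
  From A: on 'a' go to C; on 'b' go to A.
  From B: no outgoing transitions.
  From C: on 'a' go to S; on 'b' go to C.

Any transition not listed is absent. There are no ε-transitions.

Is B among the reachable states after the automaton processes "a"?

Start in {S}.
Read 'a': {S} → {B}.
State B is in {B}.

Yes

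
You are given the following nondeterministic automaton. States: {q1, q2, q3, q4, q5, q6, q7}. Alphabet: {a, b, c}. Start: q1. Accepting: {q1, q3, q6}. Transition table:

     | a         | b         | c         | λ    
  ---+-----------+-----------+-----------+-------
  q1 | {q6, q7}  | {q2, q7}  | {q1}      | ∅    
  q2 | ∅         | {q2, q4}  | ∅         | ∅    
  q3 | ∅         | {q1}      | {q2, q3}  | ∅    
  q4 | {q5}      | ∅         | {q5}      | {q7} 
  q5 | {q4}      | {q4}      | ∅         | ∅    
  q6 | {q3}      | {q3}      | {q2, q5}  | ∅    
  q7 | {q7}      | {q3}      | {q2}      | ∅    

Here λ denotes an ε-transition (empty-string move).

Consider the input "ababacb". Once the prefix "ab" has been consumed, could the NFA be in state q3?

Yes

Start in {q1}.
Read 'a': {q1} → {q6, q7}.
Read 'b': {q6, q7} → {q3}.
State q3 is in {q3}.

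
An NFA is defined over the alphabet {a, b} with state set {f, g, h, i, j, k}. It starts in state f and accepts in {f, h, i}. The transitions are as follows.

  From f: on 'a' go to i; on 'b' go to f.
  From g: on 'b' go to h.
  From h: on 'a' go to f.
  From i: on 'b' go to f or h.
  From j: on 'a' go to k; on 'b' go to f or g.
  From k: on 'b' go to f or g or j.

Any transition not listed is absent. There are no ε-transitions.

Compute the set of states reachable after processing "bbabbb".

Start in {f}.
Read 'b': {f} → {f}.
Read 'b': {f} → {f}.
Read 'a': {f} → {i}.
Read 'b': {i} → {f, h}.
Read 'b': {f, h} → {f}.
Read 'b': {f} → {f}.

{f}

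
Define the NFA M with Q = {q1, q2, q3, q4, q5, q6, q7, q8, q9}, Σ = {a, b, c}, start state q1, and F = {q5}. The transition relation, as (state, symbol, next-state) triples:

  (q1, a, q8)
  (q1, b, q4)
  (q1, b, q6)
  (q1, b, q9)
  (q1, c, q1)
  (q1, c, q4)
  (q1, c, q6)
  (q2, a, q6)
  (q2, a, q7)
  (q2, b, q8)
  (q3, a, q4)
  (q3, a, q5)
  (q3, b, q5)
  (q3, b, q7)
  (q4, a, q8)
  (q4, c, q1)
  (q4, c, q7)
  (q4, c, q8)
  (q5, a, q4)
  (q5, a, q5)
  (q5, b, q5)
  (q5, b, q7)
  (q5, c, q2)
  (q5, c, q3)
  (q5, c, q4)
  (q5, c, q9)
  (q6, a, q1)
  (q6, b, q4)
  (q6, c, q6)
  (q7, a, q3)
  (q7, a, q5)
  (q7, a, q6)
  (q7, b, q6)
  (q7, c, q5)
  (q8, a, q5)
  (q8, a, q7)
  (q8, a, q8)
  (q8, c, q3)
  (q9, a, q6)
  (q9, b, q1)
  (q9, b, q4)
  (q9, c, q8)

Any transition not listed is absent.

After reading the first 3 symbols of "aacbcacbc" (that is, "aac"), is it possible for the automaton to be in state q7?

No

Start in {q1}.
Read 'a': {q1} → {q8}.
Read 'a': {q8} → {q5, q7, q8}.
Read 'c': {q5, q7, q8} → {q2, q3, q4, q5, q9}.
State q7 is not in {q2, q3, q4, q5, q9}.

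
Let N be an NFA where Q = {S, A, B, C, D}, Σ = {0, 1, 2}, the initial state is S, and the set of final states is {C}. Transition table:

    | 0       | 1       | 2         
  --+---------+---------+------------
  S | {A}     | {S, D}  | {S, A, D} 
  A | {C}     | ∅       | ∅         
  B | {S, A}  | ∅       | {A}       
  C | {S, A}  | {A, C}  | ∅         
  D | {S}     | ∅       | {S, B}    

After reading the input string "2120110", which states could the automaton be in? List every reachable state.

Start in {S}.
Read '2': S→{S, A, D}; now {S, A, D}.
Read '1': S→{S, D}, A→∅, D→∅; now {S, D}.
Read '2': S→{S, A, D}, D→{S, B}; now {S, A, B, D}.
Read '0': S→{A}, A→{C}, B→{S, A}, D→{S}; now {S, A, C}.
Read '1': S→{S, D}, A→∅, C→{A, C}; now {S, A, C, D}.
Read '1': S→{S, D}, A→∅, C→{A, C}, D→∅; now {S, A, C, D}.
Read '0': S→{A}, A→{C}, C→{S, A}, D→{S}; now {S, A, C}.

{S, A, C}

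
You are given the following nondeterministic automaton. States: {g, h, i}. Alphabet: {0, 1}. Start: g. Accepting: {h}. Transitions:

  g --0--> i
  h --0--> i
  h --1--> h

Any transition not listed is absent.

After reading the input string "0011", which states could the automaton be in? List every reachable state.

∅

Start in {g}.
Read '0': g→{i}; now {i}.
Read '0': i→∅; now ∅.
The set is empty and remains empty for the remaining 2 symbols.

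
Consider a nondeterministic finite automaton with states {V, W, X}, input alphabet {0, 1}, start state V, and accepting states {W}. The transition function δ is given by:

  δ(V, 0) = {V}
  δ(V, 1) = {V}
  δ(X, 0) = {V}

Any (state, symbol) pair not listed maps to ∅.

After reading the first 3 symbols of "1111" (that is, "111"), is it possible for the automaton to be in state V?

Start in {V}.
Read '1': V→{V}; now {V}.
Read '1': V→{V}; now {V}.
Read '1': V→{V}; now {V}.
State V is in {V}.

Yes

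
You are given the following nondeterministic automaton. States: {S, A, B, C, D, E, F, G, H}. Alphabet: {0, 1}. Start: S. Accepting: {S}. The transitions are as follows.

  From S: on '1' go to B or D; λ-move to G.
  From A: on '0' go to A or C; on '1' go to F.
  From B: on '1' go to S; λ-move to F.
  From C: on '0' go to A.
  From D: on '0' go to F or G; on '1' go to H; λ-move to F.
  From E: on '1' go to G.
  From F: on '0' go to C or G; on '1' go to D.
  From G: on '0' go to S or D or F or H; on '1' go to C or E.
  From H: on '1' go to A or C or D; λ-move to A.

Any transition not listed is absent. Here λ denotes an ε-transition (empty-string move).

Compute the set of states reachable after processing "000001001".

Start: ε-closure({S}) = {S, G}.
Read '0': S→∅, G→{S, D, F, H}; union {S, D, F, H}; ε-closure = {S, A, D, F, G, H}.
Read '0': S→∅, A→{A, C}, D→{F, G}, F→{C, G}, G→{S, D, F, H}, H→∅; now {S, A, C, D, F, G, H}.
Read '0': S→∅, A→{A, C}, C→{A}, D→{F, G}, F→{C, G}, G→{S, D, F, H}, H→∅; now {S, A, C, D, F, G, H}.
Read '0': S→∅, A→{A, C}, C→{A}, D→{F, G}, F→{C, G}, G→{S, D, F, H}, H→∅; now {S, A, C, D, F, G, H}.
Read '0': S→∅, A→{A, C}, C→{A}, D→{F, G}, F→{C, G}, G→{S, D, F, H}, H→∅; now {S, A, C, D, F, G, H}.
Read '1': S→{B, D}, A→{F}, C→∅, D→{H}, F→{D}, G→{C, E}, H→{A, C, D}; now {A, B, C, D, E, F, H}.
Read '0': A→{A, C}, B→∅, C→{A}, D→{F, G}, E→∅, F→{C, G}, H→∅; now {A, C, F, G}.
Read '0': A→{A, C}, C→{A}, F→{C, G}, G→{S, D, F, H}; now {S, A, C, D, F, G, H}.
Read '1': S→{B, D}, A→{F}, C→∅, D→{H}, F→{D}, G→{C, E}, H→{A, C, D}; now {A, B, C, D, E, F, H}.

{A, B, C, D, E, F, H}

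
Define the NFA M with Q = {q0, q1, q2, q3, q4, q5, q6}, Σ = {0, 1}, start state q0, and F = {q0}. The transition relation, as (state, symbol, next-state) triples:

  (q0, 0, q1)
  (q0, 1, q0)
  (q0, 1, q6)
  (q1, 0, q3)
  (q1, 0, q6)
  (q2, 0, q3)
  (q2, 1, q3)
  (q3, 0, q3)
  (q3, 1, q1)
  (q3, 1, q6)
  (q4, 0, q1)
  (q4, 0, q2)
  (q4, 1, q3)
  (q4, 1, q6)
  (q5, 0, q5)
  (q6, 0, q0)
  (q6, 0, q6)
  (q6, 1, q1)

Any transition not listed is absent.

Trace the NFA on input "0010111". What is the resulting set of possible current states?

{q0, q1, q6}

Start in {q0}.
Read '0': {q0} → {q1}.
Read '0': {q1} → {q3, q6}.
Read '1': {q3, q6} → {q1, q6}.
Read '0': {q1, q6} → {q0, q3, q6}.
Read '1': {q0, q3, q6} → {q0, q1, q6}.
Read '1': {q0, q1, q6} → {q0, q1, q6}.
Read '1': {q0, q1, q6} → {q0, q1, q6}.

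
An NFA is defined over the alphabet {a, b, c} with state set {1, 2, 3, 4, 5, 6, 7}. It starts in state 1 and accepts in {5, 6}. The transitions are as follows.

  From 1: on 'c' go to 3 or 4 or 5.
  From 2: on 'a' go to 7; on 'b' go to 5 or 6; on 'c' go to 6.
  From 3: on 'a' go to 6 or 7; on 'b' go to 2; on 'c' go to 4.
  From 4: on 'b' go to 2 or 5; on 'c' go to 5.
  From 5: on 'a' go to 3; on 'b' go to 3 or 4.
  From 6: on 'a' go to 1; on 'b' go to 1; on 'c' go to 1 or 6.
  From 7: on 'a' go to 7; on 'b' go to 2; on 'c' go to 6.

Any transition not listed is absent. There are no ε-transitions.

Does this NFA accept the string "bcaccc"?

No

Start in {1}.
Read 'b': 1→∅; now ∅.
The set is empty and remains empty for the remaining 5 symbols.
The final set ∅ contains no accepting state.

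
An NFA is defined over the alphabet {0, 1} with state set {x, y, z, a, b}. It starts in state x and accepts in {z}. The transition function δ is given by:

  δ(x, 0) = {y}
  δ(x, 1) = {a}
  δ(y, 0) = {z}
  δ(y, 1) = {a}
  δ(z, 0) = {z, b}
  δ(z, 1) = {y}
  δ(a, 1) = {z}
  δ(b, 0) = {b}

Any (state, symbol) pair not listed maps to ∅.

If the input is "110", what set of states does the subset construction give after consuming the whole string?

{z, b}

Start in {x}.
Read '1': {x} → {a}.
Read '1': {a} → {z}.
Read '0': {z} → {z, b}.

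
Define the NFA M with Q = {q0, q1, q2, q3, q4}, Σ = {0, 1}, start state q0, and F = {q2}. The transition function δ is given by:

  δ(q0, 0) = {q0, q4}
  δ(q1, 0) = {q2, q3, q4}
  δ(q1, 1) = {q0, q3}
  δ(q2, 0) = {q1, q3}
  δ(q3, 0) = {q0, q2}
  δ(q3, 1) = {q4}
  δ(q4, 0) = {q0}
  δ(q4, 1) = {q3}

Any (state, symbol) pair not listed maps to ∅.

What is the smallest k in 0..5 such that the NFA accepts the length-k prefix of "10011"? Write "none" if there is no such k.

none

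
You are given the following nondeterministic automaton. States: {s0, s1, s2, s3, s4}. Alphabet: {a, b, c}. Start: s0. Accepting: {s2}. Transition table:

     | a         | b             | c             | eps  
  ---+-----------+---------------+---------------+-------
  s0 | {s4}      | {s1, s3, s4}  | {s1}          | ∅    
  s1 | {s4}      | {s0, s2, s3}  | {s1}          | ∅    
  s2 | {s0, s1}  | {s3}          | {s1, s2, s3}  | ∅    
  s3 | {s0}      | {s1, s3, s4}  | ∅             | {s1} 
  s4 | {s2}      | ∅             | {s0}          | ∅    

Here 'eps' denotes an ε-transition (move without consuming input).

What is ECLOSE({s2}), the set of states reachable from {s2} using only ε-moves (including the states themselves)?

Begin with {s2}.
No ε-moves leave this set, so the closure equals the set itself.

{s2}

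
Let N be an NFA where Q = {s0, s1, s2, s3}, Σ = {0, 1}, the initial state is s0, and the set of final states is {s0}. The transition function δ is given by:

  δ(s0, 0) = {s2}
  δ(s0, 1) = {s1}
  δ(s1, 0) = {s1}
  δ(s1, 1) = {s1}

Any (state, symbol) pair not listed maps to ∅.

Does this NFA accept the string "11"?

Start in {s0}.
Read '1': s0→{s1}; now {s1}.
Read '1': s1→{s1}; now {s1}.
The final set {s1} contains no accepting state.

No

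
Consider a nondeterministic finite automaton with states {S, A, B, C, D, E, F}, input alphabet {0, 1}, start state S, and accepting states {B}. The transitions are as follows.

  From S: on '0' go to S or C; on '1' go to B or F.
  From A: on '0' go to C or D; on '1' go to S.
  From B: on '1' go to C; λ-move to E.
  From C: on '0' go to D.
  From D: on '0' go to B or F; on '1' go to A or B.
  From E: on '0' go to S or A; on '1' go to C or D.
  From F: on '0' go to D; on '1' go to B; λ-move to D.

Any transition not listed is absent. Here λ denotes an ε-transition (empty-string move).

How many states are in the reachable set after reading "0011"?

Start in {S}.
Read '0': S→{S, C}; now {S, C}.
Read '0': S→{S, C}, C→{D}; now {S, C, D}.
Read '1': S→{B, F}, C→∅, D→{A, B}; union {A, B, F}; ε-closure = {A, B, D, E, F}.
Read '1': A→{S}, B→{C}, D→{A, B}, E→{C, D}, F→{B}; union {S, A, B, C, D}; ε-closure = {S, A, B, C, D, E}.
That set has 6 states.

6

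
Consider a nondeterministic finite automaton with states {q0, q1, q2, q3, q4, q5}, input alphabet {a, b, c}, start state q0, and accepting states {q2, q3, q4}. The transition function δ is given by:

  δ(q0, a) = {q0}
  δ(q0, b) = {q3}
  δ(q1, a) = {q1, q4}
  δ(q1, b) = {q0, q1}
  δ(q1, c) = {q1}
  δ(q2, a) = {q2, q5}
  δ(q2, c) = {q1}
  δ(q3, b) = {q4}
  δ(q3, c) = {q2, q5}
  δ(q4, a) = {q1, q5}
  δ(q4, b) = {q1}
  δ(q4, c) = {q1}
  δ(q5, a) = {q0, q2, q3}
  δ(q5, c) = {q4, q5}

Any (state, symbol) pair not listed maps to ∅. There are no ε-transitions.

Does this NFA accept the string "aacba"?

No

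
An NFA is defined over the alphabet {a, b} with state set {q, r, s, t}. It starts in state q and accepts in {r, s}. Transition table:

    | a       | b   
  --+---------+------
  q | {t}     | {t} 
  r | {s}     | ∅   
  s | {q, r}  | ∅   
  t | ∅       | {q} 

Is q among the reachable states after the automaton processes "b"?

No

Start in {q}.
Read 'b': q→{t}; now {t}.
State q is not in {t}.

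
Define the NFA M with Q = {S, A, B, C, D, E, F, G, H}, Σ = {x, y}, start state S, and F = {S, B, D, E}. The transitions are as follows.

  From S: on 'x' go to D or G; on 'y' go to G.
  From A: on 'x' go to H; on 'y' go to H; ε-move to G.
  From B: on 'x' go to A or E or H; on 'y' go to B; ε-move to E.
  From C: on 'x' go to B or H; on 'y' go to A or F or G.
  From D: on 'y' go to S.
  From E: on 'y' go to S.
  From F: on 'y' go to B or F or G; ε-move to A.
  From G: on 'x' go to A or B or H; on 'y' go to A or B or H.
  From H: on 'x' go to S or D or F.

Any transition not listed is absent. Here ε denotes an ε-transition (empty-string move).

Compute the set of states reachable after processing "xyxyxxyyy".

{S, A, B, E, F, G, H}

Start in {S}.
Read 'x': {S} → {D, G}.
Read 'y': {D, G} → {S, A, B, E, G, H}.
Read 'x': {S, A, B, E, G, H} → {S, A, B, D, E, F, G, H}.
Read 'y': {S, A, B, D, E, F, G, H} → {S, A, B, E, F, G, H}.
Read 'x': {S, A, B, E, F, G, H} → {S, A, B, D, E, F, G, H}.
Read 'x': {S, A, B, D, E, F, G, H} → {S, A, B, D, E, F, G, H}.
Read 'y': {S, A, B, D, E, F, G, H} → {S, A, B, E, F, G, H}.
Read 'y': {S, A, B, E, F, G, H} → {S, A, B, E, F, G, H}.
Read 'y': {S, A, B, E, F, G, H} → {S, A, B, E, F, G, H}.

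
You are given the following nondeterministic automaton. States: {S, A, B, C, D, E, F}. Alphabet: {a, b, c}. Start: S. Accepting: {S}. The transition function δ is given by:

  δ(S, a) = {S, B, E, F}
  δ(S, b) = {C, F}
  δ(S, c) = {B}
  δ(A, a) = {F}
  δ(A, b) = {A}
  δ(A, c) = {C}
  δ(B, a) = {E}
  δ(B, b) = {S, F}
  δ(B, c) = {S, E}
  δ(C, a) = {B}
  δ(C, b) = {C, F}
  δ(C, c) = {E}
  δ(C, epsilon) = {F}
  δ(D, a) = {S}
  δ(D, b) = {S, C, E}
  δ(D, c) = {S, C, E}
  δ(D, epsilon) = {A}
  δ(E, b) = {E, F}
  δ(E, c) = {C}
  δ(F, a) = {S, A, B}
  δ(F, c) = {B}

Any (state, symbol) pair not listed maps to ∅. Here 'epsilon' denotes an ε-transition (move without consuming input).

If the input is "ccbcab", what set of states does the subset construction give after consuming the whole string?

Start in {S}.
Read 'c': {S} → {B}.
Read 'c': {B} → {S, E}.
Read 'b': {S, E} → {C, E, F}.
Read 'c': {C, E, F} → {B, C, E, F}.
Read 'a': {B, C, E, F} → {S, A, B, E}.
Read 'b': {S, A, B, E} → {S, A, C, E, F}.

{S, A, C, E, F}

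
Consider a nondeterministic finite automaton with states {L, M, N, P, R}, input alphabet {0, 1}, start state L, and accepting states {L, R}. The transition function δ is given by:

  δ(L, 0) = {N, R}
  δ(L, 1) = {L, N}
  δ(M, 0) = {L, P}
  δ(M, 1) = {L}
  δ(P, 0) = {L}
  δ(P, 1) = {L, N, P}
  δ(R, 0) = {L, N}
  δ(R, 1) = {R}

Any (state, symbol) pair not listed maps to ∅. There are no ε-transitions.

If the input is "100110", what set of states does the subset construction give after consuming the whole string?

{N, R}

Start in {L}.
Read '1': {L} → {L, N}.
Read '0': {L, N} → {N, R}.
Read '0': {N, R} → {L, N}.
Read '1': {L, N} → {L, N}.
Read '1': {L, N} → {L, N}.
Read '0': {L, N} → {N, R}.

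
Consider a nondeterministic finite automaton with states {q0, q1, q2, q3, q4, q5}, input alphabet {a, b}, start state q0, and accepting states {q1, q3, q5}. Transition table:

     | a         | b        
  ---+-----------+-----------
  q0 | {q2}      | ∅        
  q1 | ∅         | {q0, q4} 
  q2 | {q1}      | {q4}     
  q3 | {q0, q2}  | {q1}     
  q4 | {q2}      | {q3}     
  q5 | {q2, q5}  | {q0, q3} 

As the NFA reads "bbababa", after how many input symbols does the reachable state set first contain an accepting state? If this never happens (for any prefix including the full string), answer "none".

none

Start in {q0}.
Read 'b': {q0} → ∅.
The set is empty and remains empty for the remaining 6 symbols.
No reachable set along the way intersects F.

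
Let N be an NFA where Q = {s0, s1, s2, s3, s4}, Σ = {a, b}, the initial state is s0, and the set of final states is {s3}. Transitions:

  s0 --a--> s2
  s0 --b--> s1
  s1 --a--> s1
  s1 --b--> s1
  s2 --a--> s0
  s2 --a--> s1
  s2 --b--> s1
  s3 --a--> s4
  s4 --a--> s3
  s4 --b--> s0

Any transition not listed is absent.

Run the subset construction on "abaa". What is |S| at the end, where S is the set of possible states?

1

Start in {s0}.
Read 'a': s0→{s2}; now {s2}.
Read 'b': s2→{s1}; now {s1}.
Read 'a': s1→{s1}; now {s1}.
Read 'a': s1→{s1}; now {s1}.
That set has 1 state.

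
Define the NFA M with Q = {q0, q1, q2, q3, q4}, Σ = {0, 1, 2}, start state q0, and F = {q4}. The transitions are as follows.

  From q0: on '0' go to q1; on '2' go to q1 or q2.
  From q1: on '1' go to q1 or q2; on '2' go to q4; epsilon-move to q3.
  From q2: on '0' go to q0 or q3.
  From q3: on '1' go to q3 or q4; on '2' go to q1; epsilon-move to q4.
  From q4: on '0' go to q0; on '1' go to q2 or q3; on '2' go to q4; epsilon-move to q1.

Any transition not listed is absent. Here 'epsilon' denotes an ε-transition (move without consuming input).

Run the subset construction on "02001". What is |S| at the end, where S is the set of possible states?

Start in {q0}.
Read '0': q0→{q1}; union {q1}; ε-closure = {q1, q3, q4}.
Read '2': q1→{q4}, q3→{q1}, q4→{q4}; union {q1, q4}; ε-closure = {q1, q3, q4}.
Read '0': q1→∅, q3→∅, q4→{q0}; now {q0}.
Read '0': q0→{q1}; union {q1}; ε-closure = {q1, q3, q4}.
Read '1': q1→{q1, q2}, q3→{q3, q4}, q4→{q2, q3}; now {q1, q2, q3, q4}.
That set has 4 states.

4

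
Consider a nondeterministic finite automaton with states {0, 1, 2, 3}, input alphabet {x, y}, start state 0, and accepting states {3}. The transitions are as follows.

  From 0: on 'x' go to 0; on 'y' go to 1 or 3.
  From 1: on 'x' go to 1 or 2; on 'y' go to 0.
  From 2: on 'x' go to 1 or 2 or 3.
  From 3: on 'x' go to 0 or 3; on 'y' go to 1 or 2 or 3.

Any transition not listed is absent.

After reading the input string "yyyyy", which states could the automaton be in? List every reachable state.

Start in {0}.
Read 'y': 0→{1, 3}; now {1, 3}.
Read 'y': 1→{0}, 3→{1, 2, 3}; now {0, 1, 2, 3}.
Read 'y': 0→{1, 3}, 1→{0}, 2→∅, 3→{1, 2, 3}; now {0, 1, 2, 3}.
Read 'y': 0→{1, 3}, 1→{0}, 2→∅, 3→{1, 2, 3}; now {0, 1, 2, 3}.
Read 'y': 0→{1, 3}, 1→{0}, 2→∅, 3→{1, 2, 3}; now {0, 1, 2, 3}.

{0, 1, 2, 3}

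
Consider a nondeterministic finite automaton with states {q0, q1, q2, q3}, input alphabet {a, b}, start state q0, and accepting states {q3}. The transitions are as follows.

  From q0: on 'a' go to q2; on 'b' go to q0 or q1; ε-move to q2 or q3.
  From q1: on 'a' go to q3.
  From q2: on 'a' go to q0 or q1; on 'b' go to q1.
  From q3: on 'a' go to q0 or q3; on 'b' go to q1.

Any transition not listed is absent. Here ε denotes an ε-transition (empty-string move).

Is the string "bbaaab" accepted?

Start: ε-closure({q0}) = {q0, q2, q3}.
Read 'b': {q0, q2, q3} → {q0, q1, q2, q3}.
Read 'b': {q0, q1, q2, q3} → {q0, q1, q2, q3}.
Read 'a': {q0, q1, q2, q3} → {q0, q1, q2, q3}.
Read 'a': {q0, q1, q2, q3} → {q0, q1, q2, q3}.
Read 'a': {q0, q1, q2, q3} → {q0, q1, q2, q3}.
Read 'b': {q0, q1, q2, q3} → {q0, q1, q2, q3}.
The final set {q0, q1, q2, q3} contains the accepting state q3.

Yes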